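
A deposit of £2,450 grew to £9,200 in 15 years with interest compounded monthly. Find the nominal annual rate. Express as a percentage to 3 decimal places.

The 180-period growth factor is 9,200/2,450 = 3.7551.
r/12 = 3.7551^(1/180) − 1 ≈ 0.00737772, so r ≈ 12·0.00737772 = 8.85327%.

8.853%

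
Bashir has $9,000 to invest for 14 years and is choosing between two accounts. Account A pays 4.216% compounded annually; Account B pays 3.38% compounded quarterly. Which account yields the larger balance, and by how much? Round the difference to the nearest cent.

A: (1 + 0.04216)^14 ≈ 1.7827136996, so 9,000 × 1.7827136996 ≈ 16,044.4233.
B: (1 + 0.00845)^56 ≈ 1.6019344363, so 9,000 × 1.6019344363 ≈ 14,417.4099.
Difference ≈ 1,627.0134 in favor of A.

Account A, by $1,627.01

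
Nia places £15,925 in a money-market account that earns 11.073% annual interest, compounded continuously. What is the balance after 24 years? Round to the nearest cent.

£227,104.49

A = P·e^(rt) = 15,925·e^(0.11073·24) = 15,925·e^2.65752.
e^2.65752 ≈ 14.2608782293, so A ≈ 227,104.4858.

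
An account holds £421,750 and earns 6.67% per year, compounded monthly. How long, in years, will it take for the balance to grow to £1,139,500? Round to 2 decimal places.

14.94 years

We need (1 + 0.00555833)^(12t) = 2.7018, so 12t = ln 2.7018 / ln 1.005558 ≈ 179.3149.
t ≈ 179.3149/12 = 14.9429 years.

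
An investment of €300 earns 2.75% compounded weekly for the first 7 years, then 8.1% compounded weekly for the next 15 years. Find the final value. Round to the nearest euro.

Phase 1: 300·(1 + 0.0275/52)^364 ≈ 363.6644.
Phase 2: 363.6644·(1 + 0.081/52)^780 ≈ 1,224.4980.

€1,224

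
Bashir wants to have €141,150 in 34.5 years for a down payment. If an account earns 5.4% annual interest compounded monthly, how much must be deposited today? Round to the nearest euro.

Growth factor = (1 + 0.0045)^414 ≈ 6.41616625609.
P = 141,150/6.41616625609 ≈ 21,999.1182.

€21,999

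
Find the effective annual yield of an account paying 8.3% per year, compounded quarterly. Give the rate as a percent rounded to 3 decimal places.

One year is 4 periods at 0.02075 each: (1 + 0.02075)^4 ≈ 1.085619.
EAR = 1.085619 − 1 ≈ 8.56193%.

8.562%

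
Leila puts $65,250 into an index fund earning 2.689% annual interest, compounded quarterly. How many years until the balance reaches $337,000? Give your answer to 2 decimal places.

We need (1 + 0.0067225)^(4t) = 5.1648, so 4t = ln 5.1648 / ln 1.006722 ≈ 245.0531.
t ≈ 245.0531/4 = 61.2633 years.

61.26 years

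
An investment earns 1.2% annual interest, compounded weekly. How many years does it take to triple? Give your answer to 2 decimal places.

(1 + 0.000230769)^(52t) = 3.
52t = ln 3 / ln(1 + 0.000230769) ≈ 1.0986/0.000230743 ≈ 4761.2025.
t ≈ 91.5616.

91.56 years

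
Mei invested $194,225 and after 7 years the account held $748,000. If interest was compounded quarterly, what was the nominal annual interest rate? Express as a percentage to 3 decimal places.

The 28-period growth factor is 748,000/194,225 = 3.8512.
r/4 = 3.8512^(1/28) − 1 ≈ 0.049335, so r ≈ 4·0.049335 = 19.73400%.

19.734%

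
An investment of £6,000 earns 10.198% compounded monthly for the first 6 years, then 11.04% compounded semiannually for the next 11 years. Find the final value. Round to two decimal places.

Phase 1: 6,000·(1 + 0.10198/12)^72 ≈ 11,034.8023.
Phase 2: 11,034.8023·(1 + 0.0552)^22 ≈ 35,985.6850.

£35,985.68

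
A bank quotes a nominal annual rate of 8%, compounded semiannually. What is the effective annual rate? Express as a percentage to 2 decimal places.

EAR = (1 + 8%/2)^2 − 1 = (1 + 0.04)^2 − 1.
(1 + 0.04)^2 ≈ 1.0816, so EAR ≈ 8.16000%.

8.16%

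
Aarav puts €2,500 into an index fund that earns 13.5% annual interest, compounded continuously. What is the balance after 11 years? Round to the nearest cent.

€11,037.41

A = P·e^(rt) = 2,500·e^(0.135·11) = 2,500·e^1.485.
e^1.485 ≈ 4.4149654128, so A ≈ 11,037.4135.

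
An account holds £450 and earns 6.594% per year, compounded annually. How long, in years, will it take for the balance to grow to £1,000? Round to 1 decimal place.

(1 + 0.06594)^t = 1,000/450 = 2.2222.
t·ln(1 + 0.06594) = ln(2.2222); t = 0.79851/0.063857 ≈ 12.5046.

12.5 years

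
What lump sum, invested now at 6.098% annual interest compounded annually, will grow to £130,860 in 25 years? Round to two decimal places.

£29,793.87

Growth factor = (1 + 0.06098)^25 ≈ 4.39217800527.
P = 130,860/4.39217800527 ≈ 29,793.8744.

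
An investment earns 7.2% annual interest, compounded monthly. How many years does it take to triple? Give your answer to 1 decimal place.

(1 + 0.006)^(12t) = 3.
12t = ln 3 / ln(1 + 0.006) ≈ 1.0986/0.00598207 ≈ 183.6508.
t ≈ 15.3042.

15.3 years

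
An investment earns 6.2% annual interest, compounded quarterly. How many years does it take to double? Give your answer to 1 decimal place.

(1 + 0.0155)^(4t) = 2.
4t = ln 2 / ln(1 + 0.0155) ≈ 0.69315/0.0153811 ≈ 45.0649.
t ≈ 11.2662.

11.3 years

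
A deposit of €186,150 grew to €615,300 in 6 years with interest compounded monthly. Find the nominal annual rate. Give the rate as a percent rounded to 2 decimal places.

(1 + r/12)^72 = 615,300/186,150 = 3.3054.
1 + r/12 = 3.3054^(1/72) ≈ 1.016744, so r/12 ≈ 0.0167436.
r ≈ 12·0.0167436 = 20.09231%.

20.09%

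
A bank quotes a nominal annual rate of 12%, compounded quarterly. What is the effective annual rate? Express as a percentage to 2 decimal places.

One year is 4 periods at 0.03 each: (1 + 0.03)^4 ≈ 1.125509.
EAR = 1.125509 − 1 ≈ 12.55088%.

12.55%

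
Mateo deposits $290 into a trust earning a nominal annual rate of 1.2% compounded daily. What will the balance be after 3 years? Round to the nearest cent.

Periodic rate = 1.2%/365 = 0.0000328767; periods = 365·3 = 1095.
A = 290·(1 + 0.012/365)^1095 ≈ 290·1.03665523 ≈ 300.6300.

$300.63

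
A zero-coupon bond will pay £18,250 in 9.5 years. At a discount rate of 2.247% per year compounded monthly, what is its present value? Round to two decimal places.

Periodic rate = 2.247%/12 = 0.0018725; 114 periods.
P = 18,250/(1 + 0.0018725)^114 ≈ 18,250/1.2377130875 ≈ 14,744.9358.

£14,744.94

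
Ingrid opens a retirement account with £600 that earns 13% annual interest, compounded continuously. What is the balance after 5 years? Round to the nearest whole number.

£1,149

A = P·e^(rt) = 600·e^(0.13·5) = 600·e^0.65.
e^0.65 ≈ 1.915540829, so A ≈ 1,149.3245.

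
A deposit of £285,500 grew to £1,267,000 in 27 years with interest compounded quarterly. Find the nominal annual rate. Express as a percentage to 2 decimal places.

The 108-period growth factor is 1,267,000/285,500 = 4.43783.
r/4 = 4.43783^(1/108) − 1 ≈ 0.0138935, so r ≈ 4·0.0138935 = 5.55738%.

5.56%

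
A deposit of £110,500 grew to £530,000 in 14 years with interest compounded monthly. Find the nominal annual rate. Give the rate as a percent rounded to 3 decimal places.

11.251%

(1 + r/12)^168 = 530,000/110,500 = 4.79638.
1 + r/12 = 4.79638^(1/168) ≈ 1.009376, so r/12 ≈ 0.00937619.
r ≈ 12·0.00937619 = 11.25143%.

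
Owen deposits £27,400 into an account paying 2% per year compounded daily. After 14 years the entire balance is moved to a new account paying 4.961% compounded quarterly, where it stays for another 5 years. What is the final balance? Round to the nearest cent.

After 14 years at 2%: 27,400 × 1.3231196627 ≈ 36,253.4788.
Then 5 years at 4.961%: 36,253.4788 × 1.2795703804 ≈ 46,388.8776.

£46,388.88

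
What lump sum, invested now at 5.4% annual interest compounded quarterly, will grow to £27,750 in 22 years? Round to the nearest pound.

£8,527

Growth factor = (1 + 0.0135)^88 ≈ 3.254544893.
P = 27,750/3.254544893 ≈ 8,526.5378.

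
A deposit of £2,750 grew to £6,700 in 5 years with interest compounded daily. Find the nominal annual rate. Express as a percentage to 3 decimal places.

17.814%

The 1825-period growth factor is 6,700/2,750 = 2.43636.
r/365 = 2.43636^(1/1825) − 1 ≈ 0.000488068, so r ≈ 365·0.000488068 = 17.81448%.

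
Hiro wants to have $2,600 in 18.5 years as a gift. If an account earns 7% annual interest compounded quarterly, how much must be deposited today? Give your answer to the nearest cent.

$720.16

Periodic rate = 7%/4 = 0.0175; 74 periods.
P = 2,600/(1 + 0.0175)^74 ≈ 2,600/3.610330202 ≈ 720.1557.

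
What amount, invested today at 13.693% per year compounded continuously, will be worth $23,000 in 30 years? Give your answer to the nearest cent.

P = A·e^(−rt) = 23,000·e^(−4.1079).
e^(−4.1079) ≈ 0.016442267057, so P ≈ 378.1721.

$378.17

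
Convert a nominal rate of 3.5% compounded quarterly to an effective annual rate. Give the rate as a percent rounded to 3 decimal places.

EAR = (1 + 3.5%/4)^4 − 1 = (1 + 0.00875)^4 − 1.
(1 + 0.00875)^4 ≈ 1.035462, so EAR ≈ 3.54621%.

3.546%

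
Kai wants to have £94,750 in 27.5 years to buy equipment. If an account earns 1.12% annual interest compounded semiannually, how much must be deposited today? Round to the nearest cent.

£69,693.08

Periodic rate = 1.12%/2 = 0.0056; 55 periods.
P = 94,750/(1 + 0.0056)^55 ≈ 94,750/1.3595323851 ≈ 69,693.0805.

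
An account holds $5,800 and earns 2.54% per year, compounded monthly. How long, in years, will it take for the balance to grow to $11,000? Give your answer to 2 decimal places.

We need (1 + 0.00211667)^(12t) = 1.8966, so 12t = ln 1.8966 / ln 1.002117 ≈ 302.6998.
t ≈ 302.6998/12 = 25.2250 years.

25.22 years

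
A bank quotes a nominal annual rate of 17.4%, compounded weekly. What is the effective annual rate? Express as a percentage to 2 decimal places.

EAR = (1 + 17.4%/52)^52 − 1 = (1 + 0.00334615)^52 − 1.
(1 + 0.00334615)^52 ≈ 1.18971, so EAR ≈ 18.97099%.

18.97%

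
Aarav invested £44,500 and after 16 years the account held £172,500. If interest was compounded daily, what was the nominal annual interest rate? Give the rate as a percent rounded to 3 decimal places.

The 5840-period growth factor is 172,500/44,500 = 3.8764.
r/365 = 3.8764^(1/5840) − 1 ≈ 0.000232032, so r ≈ 365·0.000232032 = 8.46916%.

8.469%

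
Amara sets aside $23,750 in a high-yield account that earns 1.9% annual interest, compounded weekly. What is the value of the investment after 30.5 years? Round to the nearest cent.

Growth factor = (1 + 0.019/52)^1586 ≈ 1.7849566971.
A ≈ 23,750 × 1.7849566971 ≈ 42,392.7216.

$42,392.72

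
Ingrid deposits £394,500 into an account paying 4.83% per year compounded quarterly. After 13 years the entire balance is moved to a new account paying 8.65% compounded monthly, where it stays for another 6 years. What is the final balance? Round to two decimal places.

£1,235,087.15

Phase 1: 394,500·(1 + 0.012075)^52 ≈ 736,388.9453.
Phase 2: 736,388.9453·(1 + 0.0865/12)^72 ≈ 1,235,087.1529.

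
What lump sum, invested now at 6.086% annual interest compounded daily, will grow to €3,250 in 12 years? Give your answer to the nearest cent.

Periodic rate = 6.086%/365 = 0.00016674; 4380 periods.
P = 3,250/(1 + 0.06086/365)^4380 ≈ 3,250/2.075618372 ≈ 1,565.7984.

€1,565.80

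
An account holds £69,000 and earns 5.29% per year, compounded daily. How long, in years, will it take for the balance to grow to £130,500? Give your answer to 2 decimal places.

12.05 years

(1 + 0.000144932)^(365t) = 130,500/69,000 = 1.8913.
365t·ln(1 + 0.000144932) = ln(1.8913); 365t = 0.63727/0.000144921 ≈ 4397.3385.
t ≈ 12.0475 years.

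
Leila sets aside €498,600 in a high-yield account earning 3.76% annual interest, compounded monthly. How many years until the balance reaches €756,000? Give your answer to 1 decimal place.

11.1 years

(1 + 0.00313333)^(12t) = 756,000/498,600 = 1.5162.
12t·ln(1 + 0.00313333) = ln(1.5162); 12t = 0.41624/0.00312843 ≈ 133.0497.
t ≈ 11.0875 years.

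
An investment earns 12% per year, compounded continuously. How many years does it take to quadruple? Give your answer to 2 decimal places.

e^(0.12t) = 4, so 0.12t = ln 4 ≈ 1.3863.
t ≈ 1.3863/0.12 ≈ 11.5525.

11.55 years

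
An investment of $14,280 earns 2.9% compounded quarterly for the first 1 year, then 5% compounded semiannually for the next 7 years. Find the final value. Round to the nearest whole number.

$20,769

After 1 years at 2.9%: 14,280 × 1.0293169021 ≈ 14,698.6454.
Then 7 years at 5%: 14,698.6454 × 1.412973821 ≈ 20,768.8011.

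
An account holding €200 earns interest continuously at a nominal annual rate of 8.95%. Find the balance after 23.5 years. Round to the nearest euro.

€1,639

A = P·e^(rt) = 200·e^(0.0895·23.5) = 200·e^2.10325.
e^2.10325 ≈ 8.192753139, so A ≈ 1,638.5506.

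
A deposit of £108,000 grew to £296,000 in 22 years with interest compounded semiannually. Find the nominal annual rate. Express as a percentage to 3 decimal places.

(1 + r/2)^44 = 296,000/108,000 = 2.74074.
1 + r/2 = 2.74074^(1/44) ≈ 1.023179, so r/2 ≈ 0.0231788.
r ≈ 2·0.0231788 = 4.63577%.

4.636%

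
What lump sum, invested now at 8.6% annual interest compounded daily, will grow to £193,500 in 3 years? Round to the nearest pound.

Growth factor = (1 + 0.086/365)^1095 ≈ 1.29429948459.
P = 193,500/1.29429948459 ≈ 149,501.7207.

£149,502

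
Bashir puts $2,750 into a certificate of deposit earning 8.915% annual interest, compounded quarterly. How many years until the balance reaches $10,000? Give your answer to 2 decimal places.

We need (1 + 0.0222875)^(4t) = 3.6364, so 4t = ln 3.6364 / ln 1.022288 ≈ 58.5673.
t ≈ 58.5673/4 = 14.6418 years.

14.64 years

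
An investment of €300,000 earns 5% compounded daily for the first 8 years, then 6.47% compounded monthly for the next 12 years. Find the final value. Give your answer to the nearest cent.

After 8 years at 5%: 300,000 × 1.49178383002 ≈ 447,535.1490.
Then 12 years at 6.47%: 447,535.1490 × 2.16910458345 ≈ 970,750.5430.

€970,750.54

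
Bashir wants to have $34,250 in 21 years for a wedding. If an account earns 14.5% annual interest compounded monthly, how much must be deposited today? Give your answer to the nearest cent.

$1,660.20

Growth factor = (1 + 0.145/12)^252 ≈ 20.630075605.
P = 34,250/20.630075605 ≈ 1,660.1975.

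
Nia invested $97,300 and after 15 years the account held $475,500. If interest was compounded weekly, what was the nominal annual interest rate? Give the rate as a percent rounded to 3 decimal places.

10.588%

The 780-period growth factor is 475,500/97,300 = 4.88695.
r/52 = 4.88695^(1/780) − 1 ≈ 0.00203613, so r ≈ 52·0.00203613 = 10.58788%.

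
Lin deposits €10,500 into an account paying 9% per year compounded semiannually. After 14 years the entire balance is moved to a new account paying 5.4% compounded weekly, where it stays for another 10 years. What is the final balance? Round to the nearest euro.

€61,779

Phase 1: 10,500·(1 + 0.045)^28 ≈ 36,011.8499.
Phase 2: 36,011.8499·(1 + 0.054/52)^520 ≈ 61,779.2692.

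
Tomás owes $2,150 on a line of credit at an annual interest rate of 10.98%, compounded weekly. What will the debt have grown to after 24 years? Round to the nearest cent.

Growth factor = (1 + 0.1098/52)^1248 ≈ 13.907409382.
A ≈ 2,150 × 13.907409382 ≈ 29,900.9302.

$29,900.93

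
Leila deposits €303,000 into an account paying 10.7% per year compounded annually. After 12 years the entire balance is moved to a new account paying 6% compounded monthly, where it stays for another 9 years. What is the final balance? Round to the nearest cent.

After 12 years at 10.7%: 303,000 × 3.386658847661 ≈ 1,026,157.6308.
Then 9 years at 6%: 1,026,157.6308 × 1.713699498756 ≈ 1,758,525.8176.

€1,758,525.82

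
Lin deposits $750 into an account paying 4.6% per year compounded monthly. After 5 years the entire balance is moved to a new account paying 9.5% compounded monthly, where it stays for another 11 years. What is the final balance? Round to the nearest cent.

$2,671.83

Phase 1: 750·(1 + 0.046/12)^60 ≈ 943.5350.
Phase 2: 943.5350·(1 + 0.095/12)^132 ≈ 2,671.8295.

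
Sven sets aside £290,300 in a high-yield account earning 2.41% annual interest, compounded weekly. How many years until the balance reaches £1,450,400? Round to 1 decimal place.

(1 + 0.000463462)^(52t) = 1,450,400/290,300 = 4.9962.
52t·ln(1 + 0.000463462) = ln(4.9962); 52t = 1.6087/0.000463354 ≈ 3471.8146.
t ≈ 66.7657 years.

66.8 years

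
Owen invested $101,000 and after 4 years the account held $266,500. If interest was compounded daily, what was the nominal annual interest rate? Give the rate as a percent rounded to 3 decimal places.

24.264%

(1 + r/365)^1460 = 266,500/101,000 = 2.63861.
1 + r/365 = 2.63861^(1/1460) ≈ 1.000665, so r/365 ≈ 0.000664778.
r ≈ 365·0.000664778 = 24.26440%.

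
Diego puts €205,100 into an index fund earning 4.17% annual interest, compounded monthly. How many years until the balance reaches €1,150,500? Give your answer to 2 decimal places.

(1 + 0.003475)^(12t) = 1,150,500/205,100 = 5.6095.
12t·ln(1 + 0.003475) = ln(5.6095); 12t = 1.7245/0.00346898 ≈ 497.1076.
t ≈ 41.4256 years.

41.43 years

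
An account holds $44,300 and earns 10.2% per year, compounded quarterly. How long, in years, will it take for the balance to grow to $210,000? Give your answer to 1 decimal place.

We need (1 + 0.0255)^(4t) = 4.7404, so 4t = ln 4.7404 / ln 1.0255 ≈ 61.7992.
t ≈ 61.7992/4 = 15.4498 years.

15.4 years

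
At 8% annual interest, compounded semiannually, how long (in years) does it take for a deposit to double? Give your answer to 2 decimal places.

(1 + 0.04)^(2t) = 2.
2t = ln 2 / ln(1 + 0.04) ≈ 0.69315/0.0392207 ≈ 17.6730.
t ≈ 8.8365.

8.84 years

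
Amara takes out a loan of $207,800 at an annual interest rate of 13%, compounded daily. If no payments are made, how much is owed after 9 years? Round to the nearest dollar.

Periodic rate = 13%/365 = 0.000356164; periods = 365·9 = 3285.
A = 207,800·(1 + 0.13/365)^3285 ≈ 207,800·3.22132154576 ≈ 669,390.6172.

$669,391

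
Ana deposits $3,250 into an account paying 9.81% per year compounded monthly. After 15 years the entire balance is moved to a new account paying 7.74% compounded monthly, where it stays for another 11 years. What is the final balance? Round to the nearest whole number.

$32,879

After 15 years at 9.81%: 3,250 × 4.3297847285 ≈ 14,071.8004.
Then 11 years at 7.74%: 14,071.8004 × 2.3365278087 ≈ 32,879.1529.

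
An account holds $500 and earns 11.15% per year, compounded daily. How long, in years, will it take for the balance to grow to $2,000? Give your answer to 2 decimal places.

(1 + 0.000305479)^(365t) = 2,000/500 = 4.
365t·ln(1 + 0.000305479) = ln(4); 365t = 1.3863/0.000305433 ≈ 4538.7868.
t ≈ 12.4350 years.

12.44 years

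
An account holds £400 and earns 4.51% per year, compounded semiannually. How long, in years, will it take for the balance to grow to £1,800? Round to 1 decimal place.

We need (1 + 0.02255)^(2t) = 4.5, so 2t = ln 4.5 / ln 1.02255 ≈ 67.4489.
t ≈ 67.4489/2 = 33.7245 years.

33.7 years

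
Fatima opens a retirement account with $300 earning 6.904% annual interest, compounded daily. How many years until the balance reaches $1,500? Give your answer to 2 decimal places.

We need (1 + 0.000189151)^(365t) = 5, so 365t = ln 5 / ln 1.000189 ≈ 8509.5654.
t ≈ 8509.5654/365 = 23.3139 years.

23.31 years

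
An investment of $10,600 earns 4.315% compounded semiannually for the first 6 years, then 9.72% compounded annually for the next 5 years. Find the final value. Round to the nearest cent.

$21,775.99

Phase 1: 10,600·(1 + 0.021575)^12 ≈ 13,694.5871.
Phase 2: 13,694.5871·(1 + 0.0972)^5 ≈ 21,775.9914.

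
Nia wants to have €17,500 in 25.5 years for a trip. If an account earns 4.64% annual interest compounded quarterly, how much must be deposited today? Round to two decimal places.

Growth factor = (1 + 0.0116)^102 ≈ 3.242647264.
P = 17,500/3.242647264 ≈ 5,396.8251.

€5,396.83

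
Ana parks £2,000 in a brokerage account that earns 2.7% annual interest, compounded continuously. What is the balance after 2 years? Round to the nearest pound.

£2,111

A = P·e^(rt) = 2,000·e^(0.027·2) = 2,000·e^0.054.
e^0.054 ≈ 1.055484602, so A ≈ 2,110.9692.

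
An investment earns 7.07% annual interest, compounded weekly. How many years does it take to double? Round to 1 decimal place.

9.8 years

(1 + 0.00135962)^(52t) = 2.
52t = ln 2 / ln(1 + 0.00135962) ≈ 0.69315/0.00135869 ≈ 510.1577.
t ≈ 9.8107.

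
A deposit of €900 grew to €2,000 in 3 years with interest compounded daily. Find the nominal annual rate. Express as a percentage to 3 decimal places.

26.627%

(1 + r/365)^1095 = 2,000/900 = 2.22222.
1 + r/365 = 2.22222^(1/1095) ≈ 1.000729, so r/365 ≈ 0.000729497.
r ≈ 365·0.000729497 = 26.62663%.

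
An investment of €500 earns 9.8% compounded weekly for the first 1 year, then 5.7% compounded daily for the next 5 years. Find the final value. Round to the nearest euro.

After 1 years at 9.8%: 500 × 1.10286106 ≈ 551.4305.
Then 5 years at 5.7%: 551.4305 × 1.32973244 ≈ 733.2551.

€733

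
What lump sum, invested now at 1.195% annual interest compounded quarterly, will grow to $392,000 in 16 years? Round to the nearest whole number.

Periodic rate = 1.195%/4 = 0.0029875; 64 periods.
P = 392,000/(1 + 0.0029875)^64 ≈ 392,000/1.21035652208 ≈ 323,871.5146.

$323,872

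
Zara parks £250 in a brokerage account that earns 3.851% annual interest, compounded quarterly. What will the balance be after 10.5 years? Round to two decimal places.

£373.86

Growth factor = (1 + 0.0096275)^42 ≈ 1.49544069.
A ≈ 250 × 1.49544069 ≈ 373.8602.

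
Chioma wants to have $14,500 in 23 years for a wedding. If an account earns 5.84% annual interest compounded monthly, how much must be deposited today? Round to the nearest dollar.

Periodic rate = 5.84%/12 = 0.00486667; 276 periods.
P = 14,500/(1 + 0.0584/12)^276 ≈ 14,500/3.8188224366 ≈ 3,796.9820.

$3,797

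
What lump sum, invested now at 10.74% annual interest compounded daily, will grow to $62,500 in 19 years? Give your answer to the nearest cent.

Periodic rate = 10.74%/365 = 0.000294247; 6935 periods.
P = 62,500/(1 + 0.1074/365)^6935 ≈ 62,500/7.6929154899 ≈ 8,124.3581.

$8,124.36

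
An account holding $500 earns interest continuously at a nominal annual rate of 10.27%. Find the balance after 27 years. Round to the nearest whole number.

$8,002

A = P·e^(rt) = 500·e^(0.1027·27) = 500·e^2.7729.
e^2.7729 ≈ 16.00498122, so A ≈ 8,002.4906.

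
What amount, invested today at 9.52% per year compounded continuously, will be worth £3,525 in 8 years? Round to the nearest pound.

£1,646

P = A·e^(−rt) = 3,525·e^(−0.7616).
e^(−0.7616) ≈ 0.466918759, so P ≈ 1,645.8886.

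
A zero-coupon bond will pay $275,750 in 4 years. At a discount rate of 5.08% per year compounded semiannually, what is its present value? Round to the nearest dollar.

Periodic rate = 5.08%/2 = 0.0254; 8 periods.
P = 275,750/(1 + 0.0254)^8 ≈ 275,750/1.22221189141 ≈ 225,615.5434.

$225,616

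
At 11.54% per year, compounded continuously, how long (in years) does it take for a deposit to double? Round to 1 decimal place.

6.0 years

e^(0.1154t) = 2, so 0.1154t = ln 2 ≈ 0.69315.
t ≈ 0.69315/0.1154 ≈ 6.0065.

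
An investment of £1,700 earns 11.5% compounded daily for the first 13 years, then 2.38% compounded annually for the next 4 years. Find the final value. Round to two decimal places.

Phase 1: 1,700·(1 + 0.115/365)^4745 ≈ 7,579.0873.
Phase 2: 7,579.0873·(1 + 0.0238)^4 ≈ 8,326.7862.

£8,326.79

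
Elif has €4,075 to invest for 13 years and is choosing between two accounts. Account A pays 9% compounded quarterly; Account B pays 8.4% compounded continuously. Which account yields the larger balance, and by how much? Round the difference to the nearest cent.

Account A, by €816.02

A: (1 + 0.0225)^52 ≈ 3.1804785237, so 4,075 × 3.1804785237 ≈ 12,960.4500.
B: e^(0.084·13) = e^1.092 ≈ 2.9802285732, so 4,075 × 2.9802285732 ≈ 12,144.4314.
Difference ≈ 816.0185 in favor of A.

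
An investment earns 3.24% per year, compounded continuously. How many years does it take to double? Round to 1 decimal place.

21.4 years

e^(0.0324t) = 2, so 0.0324t = ln 2 ≈ 0.69315.
t ≈ 0.69315/0.0324 ≈ 21.3934.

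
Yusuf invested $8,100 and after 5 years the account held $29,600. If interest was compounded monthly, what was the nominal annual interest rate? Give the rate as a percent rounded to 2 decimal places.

26.20%

The 60-period growth factor is 29,600/8,100 = 3.65432.
r/12 = 3.65432^(1/60) − 1 ≈ 0.0218334, so r ≈ 12·0.0218334 = 26.20013%.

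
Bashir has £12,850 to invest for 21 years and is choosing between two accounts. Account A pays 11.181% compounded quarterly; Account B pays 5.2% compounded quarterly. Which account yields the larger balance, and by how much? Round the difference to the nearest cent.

Account A, by £92,181.03

Account A growth factor: (1 + 0.0279525)^84 ≈ 10.1329512976; balance ≈ 130,208.4242.
Account B growth factor: (1 + 0.013)^84 ≈ 2.9593300918; balance ≈ 38,027.3917.
Account A is larger by 92,181.0325.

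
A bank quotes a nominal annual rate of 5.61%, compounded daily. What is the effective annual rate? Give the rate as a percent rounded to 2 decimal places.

5.77%

One year is 365 periods at 0.000153699 each: (1 + 0.000153699)^365 ≈ 1.057699.
EAR = 1.057699 − 1 ≈ 5.76989%.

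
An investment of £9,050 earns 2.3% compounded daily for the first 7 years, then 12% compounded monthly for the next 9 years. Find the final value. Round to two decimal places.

Phase 1: 9,050·(1 + 0.023/365)^2555 ≈ 10,630.8450.
Phase 2: 10,630.8450·(1 + 0.01)^108 ≈ 31,136.9562.

£31,136.96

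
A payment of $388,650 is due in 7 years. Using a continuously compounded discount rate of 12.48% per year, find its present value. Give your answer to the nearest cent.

$162,240.40

P = A·e^(−rt) = 388,650·e^(−0.8736).
e^(−0.8736) ≈ 0.417446035222, so P ≈ 162,240.4016.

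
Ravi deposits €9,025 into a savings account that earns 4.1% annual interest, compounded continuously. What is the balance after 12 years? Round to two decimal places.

A = P·e^(rt) = 9,025·e^(0.041·12) = 9,025·e^0.492.
e^0.492 ≈ 1.6355841192, so A ≈ 14,761.1467.

€14,761.15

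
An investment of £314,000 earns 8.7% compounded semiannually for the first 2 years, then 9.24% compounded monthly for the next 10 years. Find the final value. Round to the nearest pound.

Phase 1: 314,000·(1 + 0.0435)^4 ≈ 372,305.5083.
Phase 2: 372,305.5083·(1 + 0.0077)^120 ≈ 934,653.1824.

£934,653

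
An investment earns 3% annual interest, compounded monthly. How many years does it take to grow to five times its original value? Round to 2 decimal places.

(1 + 0.0025)^(12t) = 5.
12t = ln 5 / ln(1 + 0.0025) ≈ 1.6094/0.00249688 ≈ 644.5795.
t ≈ 53.7150.

53.71 years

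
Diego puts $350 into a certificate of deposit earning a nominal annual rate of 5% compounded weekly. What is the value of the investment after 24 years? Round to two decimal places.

Periodic rate = 5%/52 = 0.000961538; periods = 52·24 = 1248.
A = 350·(1 + 0.05/52)^1248 ≈ 350·3.318203249 ≈ 1,161.3711.

$1,161.37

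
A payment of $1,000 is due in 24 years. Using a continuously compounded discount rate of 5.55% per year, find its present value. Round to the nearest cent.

P = A·e^(−rt) = 1,000·e^(−1.332).
e^(−1.332) ≈ 0.263948835, so P ≈ 263.9488.

$263.95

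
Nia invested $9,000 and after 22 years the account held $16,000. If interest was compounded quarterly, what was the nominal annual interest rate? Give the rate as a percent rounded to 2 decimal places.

2.62%

The 88-period growth factor is 16,000/9,000 = 1.77778.
r/4 = 1.77778^(1/88) − 1 ≈ 0.00655965, so r ≈ 4·0.00655965 = 2.62386%.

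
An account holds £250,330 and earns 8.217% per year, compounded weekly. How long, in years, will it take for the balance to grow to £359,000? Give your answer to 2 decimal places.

4.39 years

(1 + 0.00158019)^(52t) = 359,000/250,330 = 1.4341.
52t·ln(1 + 0.00158019) = ln(1.4341); 52t = 0.36054/0.00157895 ≈ 228.3438.
t ≈ 4.3912 years.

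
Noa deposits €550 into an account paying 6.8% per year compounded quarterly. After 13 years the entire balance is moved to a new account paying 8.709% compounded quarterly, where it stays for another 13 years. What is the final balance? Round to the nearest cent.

€4,050.15

Phase 1: 550·(1 + 0.017)^52 ≈ 1,321.4546.
Phase 2: 1,321.4546·(1 + 0.0217725)^52 ≈ 4,050.1504.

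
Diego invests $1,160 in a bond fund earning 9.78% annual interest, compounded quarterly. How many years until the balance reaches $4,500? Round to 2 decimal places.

We need (1 + 0.02445)^(4t) = 3.8793, so 4t = ln 3.8793 / ln 1.02445 ≈ 56.1212.
t ≈ 56.1212/4 = 14.0303 years.

14.03 years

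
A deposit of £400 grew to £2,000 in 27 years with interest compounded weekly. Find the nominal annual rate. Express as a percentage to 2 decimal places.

(1 + r/52)^1404 = 2,000/400 = 5.
1 + r/52 = 5^(1/1404) ≈ 1.001147, so r/52 ≈ 0.00114698.
r ≈ 52·0.00114698 = 5.96430%.

5.96%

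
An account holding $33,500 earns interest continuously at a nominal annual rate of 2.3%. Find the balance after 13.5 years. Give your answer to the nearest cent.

A = P·e^(rt) = 33,500·e^(0.023·13.5) = 33,500·e^0.3105.
e^0.3105 ≈ 1.3641069971, so A ≈ 45,697.5844.

$45,697.58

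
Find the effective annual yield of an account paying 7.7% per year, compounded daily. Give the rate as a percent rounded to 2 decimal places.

One year is 365 periods at 0.000210959 each: (1 + 0.000210959)^365 ≈ 1.080033.
EAR = 1.080033 − 1 ≈ 8.00333%.

8.00%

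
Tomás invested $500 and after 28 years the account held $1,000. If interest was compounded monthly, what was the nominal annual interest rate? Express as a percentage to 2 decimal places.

The 336-period growth factor is 1,000/500 = 2.
r/12 = 2^(1/336) − 1 ≈ 0.00206507, so r ≈ 12·0.00206507 = 2.47808%.

2.48%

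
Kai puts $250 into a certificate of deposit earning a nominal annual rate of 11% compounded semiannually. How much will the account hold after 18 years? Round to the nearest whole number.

Growth factor = (1 + 0.055)^36 ≈ 6.872085383.
A ≈ 250 × 6.872085383 ≈ 1,718.0213.

$1,718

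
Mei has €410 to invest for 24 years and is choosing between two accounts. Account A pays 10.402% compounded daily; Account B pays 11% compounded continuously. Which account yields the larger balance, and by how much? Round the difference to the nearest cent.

A: (1 + 0.10402/365)^8760 ≈ 12.13537009, so 410 × 12.13537009 ≈ 4,975.5017.
B: e^(0.11·24) = e^2.64 ≈ 14.01320361, so 410 × 14.01320361 ≈ 5,745.4135.
Difference ≈ 769.9117 in favor of B.

Account B, by €769.91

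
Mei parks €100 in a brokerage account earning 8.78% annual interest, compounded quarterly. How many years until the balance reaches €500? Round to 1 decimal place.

(1 + 0.02195)^(4t) = 500/100 = 5.
4t·ln(1 + 0.02195) = ln(5); 4t = 1.6094/0.0217126 ≈ 74.1247.
t ≈ 18.5312 years.

18.5 years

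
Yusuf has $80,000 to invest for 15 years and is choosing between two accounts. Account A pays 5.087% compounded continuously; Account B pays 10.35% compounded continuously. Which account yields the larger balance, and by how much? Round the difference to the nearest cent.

Account B, by $206,276.45

A: e^(0.05087·15) = e^0.76305 ≈ 2.14480791875, so 80,000 × 2.14480791875 ≈ 171,584.6335.
B: e^(0.1035·15) = e^1.5525 ≈ 4.72326359367, so 80,000 × 4.72326359367 ≈ 377,861.0875.
Difference ≈ 206,276.4540 in favor of B.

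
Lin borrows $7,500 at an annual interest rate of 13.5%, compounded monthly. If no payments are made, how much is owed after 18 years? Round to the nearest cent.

Periodic rate = 13.5%/12 = 0.01125; periods = 12·18 = 216.
A = 7,500·(1 + 0.01125)^216 ≈ 7,500·11.205815766 ≈ 84,043.6182.

$84,043.62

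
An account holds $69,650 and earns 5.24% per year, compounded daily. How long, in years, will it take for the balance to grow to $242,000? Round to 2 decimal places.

(1 + 0.000143562)^(365t) = 242,000/69,650 = 3.4745.
365t·ln(1 + 0.000143562) = ln(3.4745); 365t = 1.2455/0.000143551 ≈ 8676.0251.
t ≈ 23.7699 years.

23.77 years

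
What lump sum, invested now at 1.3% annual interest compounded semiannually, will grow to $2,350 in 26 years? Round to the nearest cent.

$1,677.84

Growth factor = (1 + 0.0065)^52 ≈ 1.400607733.
P = 2,350/1.400607733 ≈ 1,677.8431.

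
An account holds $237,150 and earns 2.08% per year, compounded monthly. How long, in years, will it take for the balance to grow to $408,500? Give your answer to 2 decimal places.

26.17 years

(1 + 0.00173333)^(12t) = 408,500/237,150 = 1.7225.
12t·ln(1 + 0.00173333) = ln(1.7225); 12t = 0.5438/0.00173183 ≈ 314.0020.
t ≈ 26.1668 years.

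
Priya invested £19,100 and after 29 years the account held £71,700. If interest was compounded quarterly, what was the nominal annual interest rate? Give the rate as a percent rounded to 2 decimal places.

(1 + r/4)^116 = 71,700/19,100 = 3.75393.
1 + r/4 = 3.75393^(1/116) ≈ 1.011469, so r/4 ≈ 0.0114687.
r ≈ 4·0.0114687 = 4.58749%.

4.59%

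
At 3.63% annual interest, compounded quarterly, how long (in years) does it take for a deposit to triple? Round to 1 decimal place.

(1 + 0.009075)^(4t) = 3.
4t = ln 3 / ln(1 + 0.009075) ≈ 1.0986/0.00903407 ≈ 121.6077.
t ≈ 30.4019.

30.4 years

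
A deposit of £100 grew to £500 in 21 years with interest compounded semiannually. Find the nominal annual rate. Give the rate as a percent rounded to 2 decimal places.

(1 + r/2)^42 = 500/100 = 5.
1 + r/2 = 5^(1/42) ≈ 1.039064, so r/2 ≈ 0.0390636.
r ≈ 2·0.0390636 = 7.81273%.

7.81%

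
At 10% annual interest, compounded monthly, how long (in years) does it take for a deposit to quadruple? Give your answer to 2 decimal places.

13.92 years

(1 + 0.00833333)^(12t) = 4.
12t = ln 4 / ln(1 + 0.00833333) ≈ 1.3863/0.0082988 ≈ 167.0475.
t ≈ 13.9206.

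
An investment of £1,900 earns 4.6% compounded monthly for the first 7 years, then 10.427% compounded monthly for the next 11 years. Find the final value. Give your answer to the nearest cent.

Phase 1: 1,900·(1 + 0.046/12)^84 ≈ 2,620.1676.
Phase 2: 2,620.1676·(1 + 0.10427/12)^132 ≈ 8,209.1868.

£8,209.19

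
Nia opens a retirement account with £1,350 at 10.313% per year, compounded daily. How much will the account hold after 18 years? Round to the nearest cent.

£8,638.10

Periodic rate = 10.313%/365 = 0.000282548; periods = 365·18 = 6570.
A = 1,350·(1 + 0.10313/365)^6570 ≈ 1,350·6.398590917 ≈ 8,638.0977.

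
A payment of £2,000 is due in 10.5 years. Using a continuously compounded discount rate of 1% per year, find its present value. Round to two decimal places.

£1,800.65

P = A·e^(−rt) = 2,000·e^(−0.105).
e^(−0.105) ≈ 0.9003245226, so P ≈ 1,800.6490.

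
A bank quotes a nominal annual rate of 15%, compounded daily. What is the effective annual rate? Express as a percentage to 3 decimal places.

EAR = (1 + 15%/365)^365 − 1 = (1 + 0.000410959)^365 − 1.
(1 + 0.000410959)^365 ≈ 1.161798, so EAR ≈ 16.17984%.

16.180%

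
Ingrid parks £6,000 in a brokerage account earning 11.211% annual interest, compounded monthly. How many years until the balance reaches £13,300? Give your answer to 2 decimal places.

7.13 years

(1 + 0.0093425)^(12t) = 13,300/6,000 = 2.2167.
12t·ln(1 + 0.0093425) = ln(2.2167); 12t = 0.796/0.00929913 ≈ 85.5999.
t ≈ 7.1333 years.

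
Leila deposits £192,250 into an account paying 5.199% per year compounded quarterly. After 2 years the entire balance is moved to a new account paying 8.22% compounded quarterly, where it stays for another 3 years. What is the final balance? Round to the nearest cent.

Phase 1: 192,250·(1 + 0.0129975)^8 ≈ 213,173.5595.
Phase 2: 213,173.5595·(1 + 0.02055)^12 ≈ 272,110.1749.

£272,110.17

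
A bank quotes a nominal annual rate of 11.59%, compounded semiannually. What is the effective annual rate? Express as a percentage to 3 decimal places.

EAR = (1 + 11.59%/2)^2 − 1 = (1 + 0.05795)^2 − 1.
(1 + 0.05795)^2 ≈ 1.119258, so EAR ≈ 11.92582%.

11.926%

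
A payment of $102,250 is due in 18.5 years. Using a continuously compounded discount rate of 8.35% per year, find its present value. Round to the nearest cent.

$21,816.59

P = A·e^(−rt) = 102,250·e^(−1.54475).
e^(−1.54475) ≈ 0.213365205857, so P ≈ 21,816.5923.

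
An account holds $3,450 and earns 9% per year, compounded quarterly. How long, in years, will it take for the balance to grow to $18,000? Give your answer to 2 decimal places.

(1 + 0.0225)^(4t) = 18,000/3,450 = 5.2174.
4t·ln(1 + 0.0225) = ln(5.2174); 4t = 1.652/0.0222506 ≈ 74.2450.
t ≈ 18.5613 years.

18.56 years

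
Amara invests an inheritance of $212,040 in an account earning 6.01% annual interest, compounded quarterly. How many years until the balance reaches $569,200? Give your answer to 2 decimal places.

16.55 years

We need (1 + 0.015025)^(4t) = 2.6844, so 4t = ln 2.6844 / ln 1.015025 ≈ 66.2134.
t ≈ 66.2134/4 = 16.5534 years.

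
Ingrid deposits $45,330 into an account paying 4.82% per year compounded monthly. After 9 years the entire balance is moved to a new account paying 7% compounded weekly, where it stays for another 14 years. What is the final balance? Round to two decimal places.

$186,092.00

After 9 years at 4.82%: 45,330 × 1.54177000592 ≈ 69,888.4344.
Then 14 years at 7%: 69,888.4344 × 2.66270087974 ≈ 186,091.9957.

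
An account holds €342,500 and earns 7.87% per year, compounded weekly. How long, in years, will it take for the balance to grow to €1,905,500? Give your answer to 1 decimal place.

We need (1 + 0.00151346)^(52t) = 5.5635, so 52t = ln 5.5635 / ln 1.001513 ≈ 1134.8332.
t ≈ 1134.8332/52 = 21.8237 years.

21.8 years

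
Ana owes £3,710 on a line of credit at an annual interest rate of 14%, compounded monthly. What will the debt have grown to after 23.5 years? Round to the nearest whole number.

£97,708

Periodic rate = 14%/12 = 0.0116667; periods = 12·23.5 = 282.
A = 3,710·(1 + 0.14/12)^282 ≈ 3,710·26.336513118 ≈ 97,708.4637.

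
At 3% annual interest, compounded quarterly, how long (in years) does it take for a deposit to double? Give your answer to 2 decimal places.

23.19 years

(1 + 0.0075)^(4t) = 2.
4t = ln 2 / ln(1 + 0.0075) ≈ 0.69315/0.00747201 ≈ 92.7658.
t ≈ 23.1914.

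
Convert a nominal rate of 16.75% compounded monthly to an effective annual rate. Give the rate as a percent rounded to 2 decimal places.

One year is 12 periods at 0.0139583 each: (1 + 0.0139583)^12 ≈ 1.180977.
EAR = 1.180977 − 1 ≈ 18.09766%.

18.10%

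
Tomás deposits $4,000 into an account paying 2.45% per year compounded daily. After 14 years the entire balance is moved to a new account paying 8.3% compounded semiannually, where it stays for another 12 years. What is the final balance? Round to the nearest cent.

$14,956.87

Phase 1: 4,000·(1 + 0.0245/365)^5110 ≈ 5,636.6102.
Phase 2: 5,636.6102·(1 + 0.0415)^24 ≈ 14,956.8653.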